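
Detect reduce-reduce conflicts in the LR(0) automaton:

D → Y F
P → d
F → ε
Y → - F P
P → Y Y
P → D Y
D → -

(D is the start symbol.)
Yes — I1: [D → - .] vs [F → .]

A reduce-reduce conflict occurs when an LR(0) state has two complete items [A → α .] and [B → β .] — both call for a reduction, and with no lookahead the parser cannot choose between them.

Augment with D' → D and build the canonical LR(0) collection (I0 = CLOSURE({[D' → . D]}), then GOTO on every symbol after a dot until no new states appear). It has 13 states:
  I0: { [D → . -], [D → . Y F], [D' → . D], [Y → . - F P] }  — shift
  I1: { [D → - .], [F → .], [Y → - . F P] }  — 2 reduces
  I2: { [D' → D .] }  — accept
  I3: { [D → Y . F], [F → .] }  — reduce
  I4: { [D → Y F .] }  — reduce
  I5: { [D → . -], [D → . Y F], [P → . D Y], [P → . Y Y], [P → . d], [Y → - F . P], [Y → . - F P] }  — shift
  I6: { [P → D . Y], [Y → . - F P] }  — shift
  I7: { [Y → - F P .] }  — reduce
  I8: { [D → Y . F], [F → .], [P → Y . Y], [Y → . - F P] }  — shift, reduce
  I9: { [P → d .] }  — reduce
  I10: { [F → .], [Y → - . F P] }  — reduce
  I11: { [P → Y Y .] }  — reduce
  I12: { [P → D Y .] }  — reduce

I1 contains complete items [D → - .], [F → .] — reduce-reduce conflict.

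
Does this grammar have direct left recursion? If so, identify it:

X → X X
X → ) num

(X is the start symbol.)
Yes, X is left-recursive

X → X X: LEFT RECURSIVE (starts with X)
X → ) num: starts with ')'

The grammar has direct left recursion on: X.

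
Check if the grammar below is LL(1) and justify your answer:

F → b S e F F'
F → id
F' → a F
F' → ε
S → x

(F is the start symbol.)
A grammar is LL(1) if for each non-terminal N with multiple productions, the predict sets of those productions are pairwise disjoint, where PREDICT(N → α) = (FIRST(α) \ {ε}) ∪ (FOLLOW(N) if α ⇒* ε).

Relevant sets:
  FOLLOW(F') = { $, 'a' }

For F:
  PREDICT(F → b S e F F') = { 'b' }
  PREDICT(F → id) = { 'id' }
For F':
  PREDICT(F' → a F) = { 'a' }
  PREDICT(F' → ε) = { $, 'a' }
S has a single production, so nothing to check there.

Conflict found: Predict set conflict for F': { 'a' }
The grammar is NOT LL(1).

Answer: No. Predict set conflict for F': { 'a' }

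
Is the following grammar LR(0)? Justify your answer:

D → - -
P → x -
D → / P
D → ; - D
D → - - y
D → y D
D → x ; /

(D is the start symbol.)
A grammar is LR(0) if no state in the canonical LR(0) collection has:
  - both a shift item (dot before a terminal) and a complete item (shift-reduce conflict), or
  - two or more complete items (reduce-reduce conflict; the accept item [D' → D .] counts as a complete item here).

Augment with D' → D and build the canonical LR(0) collection (I0 = CLOSURE({[D' → . D]}), then GOTO on every symbol after a dot until no new states appear). It has 17 states:
  I0: { [D → . - - y], [D → . - -], [D → . / P], [D → . ; - D], [D → . x ; /], [D → . y D], [D' → . D] }  — shift
  I1: { [D → - . - y], [D → - . -] }  — shift
  I2: { [D → / . P], [P → . x -] }  — shift
  I3: { [D → ; . - D] }  — shift
  I4: { [D' → D .] }  — accept
  I5: { [D → x . ; /] }  — shift
  I6: { [D → . - - y], [D → . - -], [D → . / P], [D → . ; - D], [D → . x ; /], [D → . y D], [D → y . D] }  — shift
  I7: { [D → y D .] }  — reduce
  I8: { [D → x ; . /] }  — shift
  I9: { [D → x ; / .] }  — reduce
  I10: { [D → . - - y], [D → . - -], [D → . / P], [D → . ; - D], [D → . x ; /], [D → . y D], [D → ; - . D] }  — shift
  I11: { [D → ; - D .] }  — reduce
  I12: { [D → / P .] }  — reduce
  I13: { [P → x . -] }  — shift
  I14: { [P → x - .] }  — reduce
  I15: { [D → - - . y], [D → - - .] }  — shift, reduce
  I16: { [D → - - y .] }  — reduce

Conflict in state I15:
  Shift-reduce conflict between [D → - - .] and [D → - - . y]
So the grammar is NOT LR(0).

Answer: No. Shift-reduce conflict between [D → - - .] and [D → - - . y]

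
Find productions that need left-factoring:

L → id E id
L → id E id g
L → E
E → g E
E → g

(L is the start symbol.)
Yes, L has productions with common prefix 'id E id'; E has productions with common prefix 'g'

Left-factoring is needed when two productions for the same non-terminal
share a common prefix on the right-hand side.

Productions for L:
  L → id E id
  L → id E id g
  L → E
Productions for E:
  E → g E
  E → g

Found common prefix 'id E id' in productions for L
Found common prefix 'g' in productions for E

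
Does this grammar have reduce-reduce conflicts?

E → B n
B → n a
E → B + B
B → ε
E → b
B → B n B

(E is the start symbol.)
A reduce-reduce conflict occurs when an LR(0) state has two complete items [A → α .] and [B → β .] — both call for a reduction, and with no lookahead the parser cannot choose between them.

Augment with E' → E and build the canonical LR(0) collection (I0 = CLOSURE({[E' → . E]}), then GOTO on every symbol after a dot until no new states appear). It has 11 states:
  I0: { [B → . B n B], [B → . n a], [B → .], [E → . B + B], [E → . B n], [E → . b], [E' → . E] }  — shift, reduce
  I1: { [B → B . n B], [E → B . + B], [E → B . n] }  — shift
  I2: { [E' → E .] }  — accept
  I3: { [E → b .] }  — reduce
  I4: { [B → n . a] }  — shift
  I5: { [B → n a .] }  — reduce
  I6: { [B → . B n B], [B → . n a], [B → .], [E → B + . B] }  — shift, reduce
  I7: { [B → . B n B], [B → . n a], [B → .], [B → B n . B], [E → B n .] }  — shift, 2 reduces
  I8: { [B → B . n B], [B → B n B .] }  — shift, reduce
  I9: { [B → . B n B], [B → . n a], [B → .], [B → B n . B] }  — shift, reduce
  I10: { [B → B . n B], [E → B + B .] }  — shift, reduce

I7 contains complete items [B → .], [E → B n .] — reduce-reduce conflict.

Answer: Yes — I7: [B → .] vs [E → B n .]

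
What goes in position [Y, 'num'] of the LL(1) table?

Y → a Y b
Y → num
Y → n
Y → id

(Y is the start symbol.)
Y → num

To find M[Y, 'num'], we find productions for Y where 'num' is in the predict set (PREDICT(N → α) = (FIRST(α) \ {ε}) ∪ (FOLLOW(N) if α ⇒* ε)).

Y → a Y b: PREDICT = { 'a' }
Y → num: PREDICT = { 'num' }
  'num' is in predict set, so this production goes in M[Y, 'num']
Y → n: PREDICT = { 'n' }
Y → id: PREDICT = { 'id' }

M[Y, 'num'] = Y → num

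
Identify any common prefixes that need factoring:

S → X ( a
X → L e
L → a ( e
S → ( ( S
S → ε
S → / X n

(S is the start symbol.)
Left-factoring is needed when two productions for the same non-terminal
share a common prefix on the right-hand side.

Productions for S:
  S → X ( a
  S → ( ( S
  S → ε
  S → / X n

No common prefixes found.

Answer: No, left-factoring is not needed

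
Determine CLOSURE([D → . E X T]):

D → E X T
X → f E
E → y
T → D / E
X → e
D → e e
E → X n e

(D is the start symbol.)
Start with: [D → . E X T]
  [D → . E X T] has the dot before E: add [E → . y], [E → . X n e]
  [E → . X n e] has the dot before X: add [X → . f E], [X → . e]
No further items can be added.

CLOSURE = { [D → . E X T], [E → . X n e], [E → . y], [X → . e], [X → . f E] }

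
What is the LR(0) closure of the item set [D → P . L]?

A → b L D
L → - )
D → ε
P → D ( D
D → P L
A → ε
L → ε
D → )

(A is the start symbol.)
To compute CLOSURE, for each item [A → α.Bβ] where B is a non-terminal, add [B → .γ] for all productions B → γ; repeat for the newly added items until nothing changes.

Start with: [D → P . L]
  [D → P . L] has the dot before L: add [L → . - )], [L → .]
No further items can be added.

CLOSURE = { [D → P . L], [L → . - )], [L → .] }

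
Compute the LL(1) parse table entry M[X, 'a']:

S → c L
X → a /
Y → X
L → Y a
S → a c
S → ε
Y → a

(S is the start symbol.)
X → a /

To find M[X, 'a'], we find productions for X where 'a' is in the predict set (PREDICT(N → α) = (FIRST(α) \ {ε}) ∪ (FOLLOW(N) if α ⇒* ε)).

X → a /: PREDICT = { 'a' }
  'a' is in predict set, so this production goes in M[X, 'a']

M[X, 'a'] = X → a /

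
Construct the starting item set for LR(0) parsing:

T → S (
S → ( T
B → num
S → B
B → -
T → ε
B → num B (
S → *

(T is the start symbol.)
{ [B → . -], [B → . num B (], [B → . num], [S → . ( T], [S → . *], [S → . B], [T → . S (], [T → .], [T' → . T] }

First, augment the grammar with T' → T
I₀ = CLOSURE({ [T' → . T] }):
  [T' → . T] has the dot before T: add [T → . S (], [T → .]
  [T → . S (] has the dot before S: add [S → . ( T], [S → . B], [S → . *]
  [S → . B] has the dot before B: add [B → . num], [B → . -], [B → . num B (]
No further items can be added.

I₀ = { [B → . -], [B → . num B (], [B → . num], [S → . ( T], [S → . *], [S → . B], [T → . S (], [T → .], [T' → . T] }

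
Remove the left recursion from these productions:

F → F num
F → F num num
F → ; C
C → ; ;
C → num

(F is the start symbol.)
F is directly left-recursive. The standard transformation for
  A → A α₁ | ... | A α_m | β₁ | ... | β_n
is
  A  → β₁ A' | ... | β_n A'
  A' → α₁ A' | ... | α_m A' | ε

F → ; C becomes F → ; C F'
F → F num becomes F' → num F'
F → F num num becomes F' → num num F'
Add F' → ε

Productions for other non-terminals are unchanged:
  C → ; ;
  C → num

Resulting grammar:
F → ; C F'
F' → num F'
F' → num num F'
F' → ε
C → ; ;
C → num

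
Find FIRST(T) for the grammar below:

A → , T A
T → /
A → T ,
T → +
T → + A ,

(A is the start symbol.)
{ '+', '/' }

From T → /:
  - '/' is a terminal: add '/' and stop
From T → +:
  - '+' is a terminal: add '+' and stop
From T → + A ,:
  - '+' is a terminal: add '+' and stop

Collecting: FIRST(T) = { '+', '/' }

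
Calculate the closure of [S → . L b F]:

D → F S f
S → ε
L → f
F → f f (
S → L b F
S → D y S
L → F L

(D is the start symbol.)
To compute CLOSURE, for each item [A → α.Bβ] where B is a non-terminal, add [B → .γ] for all productions B → γ; repeat for the newly added items until nothing changes.

Start with: [S → . L b F]
  [S → . L b F] has the dot before L: add [L → . f], [L → . F L]
  [L → . F L] has the dot before F: add [F → . f f (]
No further items can be added.

CLOSURE = { [F → . f f (], [L → . F L], [L → . f], [S → . L b F] }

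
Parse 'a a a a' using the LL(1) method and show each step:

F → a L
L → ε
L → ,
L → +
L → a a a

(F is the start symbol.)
LL(1) parsing maintains a stack (initially the start symbol over $) and the input. At each step: if the stack top is a terminal, match it against the current input token; if it is a non-terminal N, replace it with the RHS of M[N, lookahead] (the unique production whose predict set contains the lookahead).

Stack is shown with the top on the left.

Stack    Input      Action
--------------------------
F $      a a a a $  output F → a L
a L $    a a a a $  match 'a'
L $      a a a $    output L → a a a
a a a $  a a a $    match 'a'
a a $    a a $      match 'a'
a $      a $        match 'a'
$        $          accept

The string is accepted.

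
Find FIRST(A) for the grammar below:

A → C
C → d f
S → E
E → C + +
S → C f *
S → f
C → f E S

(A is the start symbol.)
FIRST sets of the other non-terminals involved (by the same procedure, iterated to a fixed point):
  FIRST(C) = { 'd', 'f' }

From A → C:
  - C is a non-terminal: add FIRST(C) \ {ε} = { 'd', 'f' }
    C is not nullable, so stop

Collecting: FIRST(A) = { 'd', 'f' }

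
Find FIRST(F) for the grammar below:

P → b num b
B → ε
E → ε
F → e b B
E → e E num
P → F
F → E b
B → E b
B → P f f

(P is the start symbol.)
{ 'b', 'e' }

FIRST sets of the other non-terminals involved (by the same procedure, iterated to a fixed point):
  FIRST(E) = { 'e', ε }

From F → e b B:
  - e is a terminal: add 'e' and stop
From F → E b:
  - E is a non-terminal: add FIRST(E) \ {ε} = { 'e' }
    E is nullable, so continue to the next symbol
  - b is a terminal: add 'b' and stop

Collecting: FIRST(F) = { 'b', 'e' }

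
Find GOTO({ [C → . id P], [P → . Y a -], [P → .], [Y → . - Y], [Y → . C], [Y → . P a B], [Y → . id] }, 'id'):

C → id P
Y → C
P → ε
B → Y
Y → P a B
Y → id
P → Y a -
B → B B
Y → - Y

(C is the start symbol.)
{ [C → . id P], [C → id . P], [P → . Y a -], [P → .], [Y → . - Y], [Y → . C], [Y → . P a B], [Y → . id], [Y → id .] }

GOTO(I, 'id') = CLOSURE({ [A → αX.β] : [A → α.Xβ] ∈ I, X = 'id' })

Items with dot before 'id', with the dot advanced:
  [C → . id P] → [C → id . P]
  [Y → . id] → [Y → id .]
Closure of the advanced items:
  [C → id . P] has the dot before P: add [P → .], [P → . Y a -]
  [P → . Y a -] has the dot before Y: add [Y → . C], [Y → . P a B], [Y → . id], [Y → . - Y]
  [Y → . C] has the dot before C: add [C → . id P]

GOTO = { [C → . id P], [C → id . P], [P → . Y a -], [P → .], [Y → . - Y], [Y → . C], [Y → . P a B], [Y → . id], [Y → id .] }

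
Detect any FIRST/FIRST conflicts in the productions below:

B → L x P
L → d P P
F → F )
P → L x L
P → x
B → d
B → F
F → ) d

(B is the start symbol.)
FIRST sets of the non-terminals at (or reachable through a nullable prefix from) the front of some alternative:
  FIRST(L) = { 'd' }
  FIRST(F) = { ')' }

Productions for B:
  B → L x P: FIRST = { 'd' }
  B → d: FIRST = { 'd' }
  B → F: FIRST = { ')' }
Productions for F:
  F → F ): FIRST = { ')' }
  F → ) d: FIRST = { ')' }
Productions for P:
  P → L x L: FIRST = { 'd' }
  P → x: FIRST = { 'x' }
L has only one production, so no FIRST/FIRST conflict is possible there.

Conflict for B: B → L x P and B → d
  Overlap: { 'd' }
Conflict for F: F → F ) and F → ) d
  Overlap: { ')' }

Answer: Yes. B → L x P / B → d on { 'd' }; F → F ')' / F → ')' d on { ')' }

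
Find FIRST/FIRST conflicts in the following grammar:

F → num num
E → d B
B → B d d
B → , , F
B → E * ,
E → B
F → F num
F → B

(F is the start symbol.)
A FIRST/FIRST conflict occurs when two productions N → α and N → β for the same non-terminal have FIRST(α) ∩ FIRST(β) ≠ ∅ (with ε ∈ FIRST of a nullable right-hand side, so two nullable alternatives also conflict).

FIRST sets of the non-terminals at (or reachable through a nullable prefix from) the front of some alternative:
  FIRST(F) = { ',', 'd', 'num' }
  FIRST(B) = { ',', 'd' }
  FIRST(E) = { ',', 'd' }

Productions for F:
  F → num num: FIRST = { 'num' }
  F → F num: FIRST = { ',', 'd', 'num' }
  F → B: FIRST = { ',', 'd' }
Productions for E:
  E → d B: FIRST = { 'd' }
  E → B: FIRST = { ',', 'd' }
Productions for B:
  B → B d d: FIRST = { ',', 'd' }
  B → , , F: FIRST = { ',' }
  B → E * ,: FIRST = { ',', 'd' }

Conflict for F: F → num num and F → F num
  Overlap: { 'num' }
Conflict for F: F → F num and F → B
  Overlap: { ',', 'd' }
Conflict for E: E → d B and E → B
  Overlap: { 'd' }
Conflict for B: B → B d d and B → , , F
  Overlap: { ',' }
Conflict for B: B → B d d and B → E * ,
  Overlap: { ',', 'd' }
Conflict for B: B → , , F and B → E * ,
  Overlap: { ',' }

Answer: Yes. F → num num / F → F num on { 'num' }; F → F num / F → B on { ',', 'd' }; E → d B / E → B on { 'd' }; B → B d d / B → ',' ',' F on { ',' }; B → B d d / B → E '*' ',' on { ',', 'd' }; B → ',' ',' F / B → E '*' ',' on { ',' }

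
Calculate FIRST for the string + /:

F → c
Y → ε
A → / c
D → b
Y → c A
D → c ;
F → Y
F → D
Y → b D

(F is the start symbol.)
{ '+' }

To compute FIRST(+ /), process the symbols left to right:
Symbol + is a terminal. Add '+' and stop.
FIRST(+ /) = { '+' }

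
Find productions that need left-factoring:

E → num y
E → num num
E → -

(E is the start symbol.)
Yes, E has productions with common prefix 'num'

Left-factoring is needed when two productions for the same non-terminal
share a common prefix on the right-hand side.

Productions for E:
  E → num y
  E → num num
  E → -

Found common prefix 'num' in productions for E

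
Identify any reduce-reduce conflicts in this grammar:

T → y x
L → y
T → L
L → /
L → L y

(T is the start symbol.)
No reduce-reduce conflicts

Augment with T' → T and build the canonical LR(0) collection (I0 = CLOSURE({[T' → . T]}), then GOTO on every symbol after a dot until no new states appear). It has 7 states:
  I0: { [L → . /], [L → . L y], [L → . y], [T → . L], [T → . y x], [T' → . T] }  — shift
  I1: { [L → / .] }  — reduce
  I2: { [L → L . y], [T → L .] }  — shift, reduce
  I3: { [T' → T .] }  — accept
  I4: { [L → y .], [T → y . x] }  — shift, reduce
  I5: { [T → y x .] }  — reduce
  I6: { [L → L y .] }  — reduce

No state contains more than one complete item.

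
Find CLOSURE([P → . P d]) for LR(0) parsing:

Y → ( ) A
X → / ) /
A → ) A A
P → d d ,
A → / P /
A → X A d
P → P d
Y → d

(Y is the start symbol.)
Start with: [P → . P d]
  [P → . P d] has the dot before P: add [P → . d d ,]
No further items can be added.

CLOSURE = { [P → . P d], [P → . d d ,] }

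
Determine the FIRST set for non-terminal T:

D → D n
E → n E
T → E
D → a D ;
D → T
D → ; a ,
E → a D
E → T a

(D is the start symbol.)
To compute FIRST(T), examine every production with T on the left-hand side, reading each right-hand side left to right until a non-nullable symbol is reached.

FIRST sets of the other non-terminals involved (by the same procedure, iterated to a fixed point):
  FIRST(E) = { 'a', 'n' }

From T → E:
  - E is a non-terminal: add FIRST(E) \ {ε} = { 'a', 'n' }
    E is not nullable, so stop

Collecting: FIRST(T) = { 'a', 'n' }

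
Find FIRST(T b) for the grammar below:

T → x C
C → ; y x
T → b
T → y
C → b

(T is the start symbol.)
{ 'b', 'x', 'y' }

FIRST sets of the non-terminals involved (from the grammar, by fixed-point iteration):
  FIRST(T) = { 'b', 'x', 'y' }

To compute FIRST(T b), process the symbols left to right:
Symbol T is a non-terminal. Add FIRST(T) \ {ε} = { 'b', 'x', 'y' }
T is not nullable (ε ∉ FIRST(T)), so stop here.
FIRST(T b) = { 'b', 'x', 'y' }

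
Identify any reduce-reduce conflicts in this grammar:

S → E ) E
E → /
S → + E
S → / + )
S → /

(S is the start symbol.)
Yes — I2: [E → / .] vs [S → / .]

Augment with S' → S and build the canonical LR(0) collection (I0 = CLOSURE({[S' → . S]}), then GOTO on every symbol after a dot until no new states appear). It has 11 states:
  I0: { [E → . /], [S → . + E], [S → . / + )], [S → . /], [S → . E ) E], [S' → . S] }  — shift
  I1: { [E → . /], [S → + . E] }  — shift
  I2: { [E → / .], [S → / . + )], [S → / .] }  — shift, 2 reduces
  I3: { [S → E . ) E] }  — shift
  I4: { [S' → S .] }  — accept
  I5: { [E → . /], [S → E ) . E] }  — shift
  I6: { [E → / .] }  — reduce
  I7: { [S → E ) E .] }  — reduce
  I8: { [S → / + . )] }  — shift
  I9: { [S → / + ) .] }  — reduce
  I10: { [S → + E .] }  — reduce

I2 contains complete items [E → / .], [S → / .] — reduce-reduce conflict.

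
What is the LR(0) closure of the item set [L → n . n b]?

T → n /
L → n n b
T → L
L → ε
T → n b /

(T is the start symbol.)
{ [L → n . n b] }

Start with: [L → n . n b]
The dot precedes the terminal n, so nothing is added.

CLOSURE = { [L → n . n b] }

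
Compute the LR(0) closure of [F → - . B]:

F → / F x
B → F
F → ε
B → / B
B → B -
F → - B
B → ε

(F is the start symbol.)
To compute CLOSURE, for each item [A → α.Bβ] where B is a non-terminal, add [B → .γ] for all productions B → γ; repeat for the newly added items until nothing changes.

Start with: [F → - . B]
  [F → - . B] has the dot before B: add [B → . F], [B → . / B], [B → . B -], [B → .]
  [B → . F] has the dot before F: add [F → . / F x], [F → .], [F → . - B]
No further items can be added.

CLOSURE = { [B → . / B], [B → . B -], [B → . F], [B → .], [F → - . B], [F → . - B], [F → . / F x], [F → .] }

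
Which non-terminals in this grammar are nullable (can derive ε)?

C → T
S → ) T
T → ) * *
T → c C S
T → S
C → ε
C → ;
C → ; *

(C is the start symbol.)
{ 'C' }

A non-terminal is nullable if it can derive ε (the empty string): either it has an ε-production, or it has a production whose right-hand side consists entirely of nullable non-terminals.

ε-productions: C → ε
So C is immediately nullable.
No further non-terminal can be added: every production for the remaining non-terminals contains a terminal or a non-nullable non-terminal.
Nullable = { 'C' }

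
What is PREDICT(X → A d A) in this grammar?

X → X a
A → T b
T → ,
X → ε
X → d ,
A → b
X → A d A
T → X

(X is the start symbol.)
PREDICT(X → A d A) = (FIRST(RHS) \ {ε}) ∪ (FOLLOW(X) if ε ∈ FIRST(RHS), i.e. RHS ⇒* ε)
FIRST(A) = { ',', 'a', 'b', 'd' }
FIRST(A d A) = { ',', 'a', 'b', 'd' }
ε ∉ FIRST(A d A), so FOLLOW(X) is not added.
PREDICT(X → A d A) = { ',', 'a', 'b', 'd' }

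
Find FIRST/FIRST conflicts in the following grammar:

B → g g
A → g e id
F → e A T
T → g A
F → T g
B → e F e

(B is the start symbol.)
FIRST sets of the non-terminals at (or reachable through a nullable prefix from) the front of some alternative:
  FIRST(T) = { 'g' }

Productions for B:
  B → g g: FIRST = { 'g' }
  B → e F e: FIRST = { 'e' }
Productions for F:
  F → e A T: FIRST = { 'e' }
  F → T g: FIRST = { 'g' }
A, T have only one production, so no FIRST/FIRST conflict is possible there.

All alternatives of each non-terminal have pairwise disjoint FIRST sets.

Answer: No FIRST/FIRST conflicts.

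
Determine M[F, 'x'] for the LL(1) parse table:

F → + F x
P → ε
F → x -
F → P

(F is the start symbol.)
F → x -, F → P

To find M[F, 'x'], we find productions for F where 'x' is in the predict set (PREDICT(N → α) = (FIRST(α) \ {ε}) ∪ (FOLLOW(N) if α ⇒* ε)).

Relevant sets:
  FIRST(P) = { ε }
  FOLLOW(F) = { $, 'x' }

F → + F x: PREDICT = { '+' }
F → x -: PREDICT = { 'x' }
  'x' is in predict set, so this production goes in M[F, 'x']
F → P: PREDICT = { $, 'x' }
  'x' is in predict set, so this production goes in M[F, 'x']

M[F, 'x'] = F → x -, F → P  (a multiply-defined cell — the grammar is not LL(1))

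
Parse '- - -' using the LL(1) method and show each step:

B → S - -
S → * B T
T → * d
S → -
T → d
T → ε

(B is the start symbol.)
Stack is shown with the top on the left.

Stack    Input    Action
------------------------
B $      - - - $  output B → S - -
S - - $  - - - $  output S → -
- - - $  - - - $  match '-'
- - $    - - $    match '-'
- $      - $      match '-'
$        $        accept

The string is accepted.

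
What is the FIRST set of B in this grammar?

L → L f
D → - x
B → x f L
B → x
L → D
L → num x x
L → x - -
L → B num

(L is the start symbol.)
To compute FIRST(B), examine every production with B on the left-hand side, reading each right-hand side left to right until a non-nullable symbol is reached.

From B → x f L:
  - x is a terminal: add 'x' and stop
From B → x:
  - x is a terminal: add 'x' and stop

Collecting: FIRST(B) = { 'x' }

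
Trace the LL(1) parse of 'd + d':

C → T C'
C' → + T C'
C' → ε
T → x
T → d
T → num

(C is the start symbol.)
LL(1) parsing maintains a stack (initially the start symbol over $) and the input. At each step: if the stack top is a terminal, match it against the current input token; if it is a non-terminal N, replace it with the RHS of M[N, lookahead] (the unique production whose predict set contains the lookahead).

Stack is shown with the top on the left.

Stack     Input    Action
-------------------------
C $       d + d $  output C → T C'
T C' $    d + d $  output T → d
d C' $    d + d $  match 'd'
C' $      + d $    output C' → + T C'
+ T C' $  + d $    match '+'
T C' $    d $      output T → d
d C' $    d $      match 'd'
C' $      $        output C' → ε
$         $        accept

The string is accepted.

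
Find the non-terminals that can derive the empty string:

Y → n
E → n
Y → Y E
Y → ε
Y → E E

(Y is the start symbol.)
{ 'Y' }

A non-terminal is nullable if it can derive ε (the empty string): either it has an ε-production, or it has a production whose right-hand side consists entirely of nullable non-terminals.

ε-productions: Y → ε
So Y is immediately nullable.
No further non-terminal can be added: every production for the remaining non-terminals contains a terminal or a non-nullable non-terminal.
Nullable = { 'Y' }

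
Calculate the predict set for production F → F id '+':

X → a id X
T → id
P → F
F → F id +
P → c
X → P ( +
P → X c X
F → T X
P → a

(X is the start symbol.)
{ 'id' }

PREDICT(F → F id '+') = (FIRST(RHS) \ {ε}) ∪ (FOLLOW(F) if ε ∈ FIRST(RHS), i.e. RHS ⇒* ε)
FIRST(F) = { 'id' }
FIRST(F id '+') = { 'id' }
ε ∉ FIRST(F id '+'), so FOLLOW(F) is not added.
PREDICT(F → F id '+') = { 'id' }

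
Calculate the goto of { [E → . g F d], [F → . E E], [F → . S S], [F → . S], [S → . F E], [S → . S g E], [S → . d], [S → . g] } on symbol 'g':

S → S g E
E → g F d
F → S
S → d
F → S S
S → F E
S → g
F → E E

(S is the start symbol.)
{ [E → . g F d], [E → g . F d], [F → . E E], [F → . S S], [F → . S], [S → . F E], [S → . S g E], [S → . d], [S → . g], [S → g .] }

GOTO(I, 'g') = CLOSURE({ [A → αX.β] : [A → α.Xβ] ∈ I, X = 'g' })

Items with dot before 'g', with the dot advanced:
  [E → . g F d] → [E → g . F d]
  [S → . g] → [S → g .]
Closure of the advanced items:
  [E → g . F d] has the dot before F: add [F → . S], [F → . S S], [F → . E E]
  [F → . S] has the dot before S: add [S → . S g E], [S → . d], [S → . F E], [S → . g]
  [F → . E E] has the dot before E: add [E → . g F d]

GOTO = { [E → . g F d], [E → g . F d], [F → . E E], [F → . S S], [F → . S], [S → . F E], [S → . S g E], [S → . d], [S → . g], [S → g .] }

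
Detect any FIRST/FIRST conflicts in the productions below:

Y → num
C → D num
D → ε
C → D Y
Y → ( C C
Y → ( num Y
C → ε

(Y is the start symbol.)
FIRST sets of the non-terminals at (or reachable through a nullable prefix from) the front of some alternative:
  FIRST(D) = { ε }
  FIRST(Y) = { '(', 'num' }

Productions for Y:
  Y → num: FIRST = { 'num' }
  Y → ( C C: FIRST = { '(' }
  Y → ( num Y: FIRST = { '(' }
Productions for C:
  C → D num: FIRST = { 'num' }
  C → D Y: FIRST = { '(', 'num' }
  C → ε: FIRST = { ε }
D has only one production, so no FIRST/FIRST conflict is possible there.

Conflict for Y: Y → ( C C and Y → ( num Y
  Overlap: { '(' }
Conflict for C: C → D num and C → D Y
  Overlap: { 'num' }

Answer: Yes. Y → '(' C C / Y → '(' num Y on { '(' }; C → D num / C → D Y on { 'num' }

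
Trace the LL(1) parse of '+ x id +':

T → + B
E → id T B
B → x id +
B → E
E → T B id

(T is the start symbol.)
Stack is shown with the top on the left.

Stack     Input       Action
----------------------------
T $       + x id + $  output T → + B
+ B $     + x id + $  match '+'
B $       x id + $    output B → x id +
x id + $  x id + $    match 'x'
id + $    id + $      match 'id'
+ $       + $         match '+'
$         $           accept

The string is accepted.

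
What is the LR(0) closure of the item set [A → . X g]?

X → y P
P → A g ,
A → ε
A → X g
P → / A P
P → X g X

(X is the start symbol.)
To compute CLOSURE, for each item [A → α.Bβ] where B is a non-terminal, add [B → .γ] for all productions B → γ; repeat for the newly added items until nothing changes.

Start with: [A → . X g]
  [A → . X g] has the dot before X: add [X → . y P]
No further items can be added.

CLOSURE = { [A → . X g], [X → . y P] }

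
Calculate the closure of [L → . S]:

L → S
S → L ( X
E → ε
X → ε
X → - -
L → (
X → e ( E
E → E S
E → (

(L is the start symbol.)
To compute CLOSURE, for each item [A → α.Bβ] where B is a non-terminal, add [B → .γ] for all productions B → γ; repeat for the newly added items until nothing changes.

Start with: [L → . S]
  [L → . S] has the dot before S: add [S → . L ( X]
  [S → . L ( X] has the dot before L: add [L → . (]
No further items can be added.

CLOSURE = { [L → . (], [L → . S], [S → . L ( X] }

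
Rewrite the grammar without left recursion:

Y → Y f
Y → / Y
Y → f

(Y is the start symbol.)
Y → / Y Y'
Y → f Y'
Y' → f Y'
Y' → ε

Y is directly left-recursive. The standard transformation for
  A → A α₁ | ... | A α_m | β₁ | ... | β_n
is
  A  → β₁ A' | ... | β_n A'
  A' → α₁ A' | ... | α_m A' | ε

Y → / Y becomes Y → / Y Y'
Y → f becomes Y → f Y'
Y → Y f becomes Y' → f Y'
Add Y' → ε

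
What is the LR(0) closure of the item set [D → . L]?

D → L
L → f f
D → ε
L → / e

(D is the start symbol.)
Start with: [D → . L]
  [D → . L] has the dot before L: add [L → . f f], [L → . / e]
No further items can be added.

CLOSURE = { [D → . L], [L → . / e], [L → . f f] }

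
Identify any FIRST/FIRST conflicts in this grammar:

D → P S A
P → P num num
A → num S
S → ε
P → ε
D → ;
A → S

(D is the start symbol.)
No FIRST/FIRST conflicts.

A FIRST/FIRST conflict occurs when two productions N → α and N → β for the same non-terminal have FIRST(α) ∩ FIRST(β) ≠ ∅ (with ε ∈ FIRST of a nullable right-hand side, so two nullable alternatives also conflict).

FIRST sets of the non-terminals at (or reachable through a nullable prefix from) the front of some alternative:
  FIRST(P) = { 'num', ε }
  FIRST(S) = { ε }
  FIRST(A) = { 'num', ε }

Productions for D:
  D → P S A: FIRST = { 'num', ε }
  D → ;: FIRST = { ';' }
Productions for P:
  P → P num num: FIRST = { 'num' }
  P → ε: FIRST = { ε }
Productions for A:
  A → num S: FIRST = { 'num' }
  A → S: FIRST = { ε }
S has only one production, so no FIRST/FIRST conflict is possible there.

All alternatives of each non-terminal have pairwise disjoint FIRST sets.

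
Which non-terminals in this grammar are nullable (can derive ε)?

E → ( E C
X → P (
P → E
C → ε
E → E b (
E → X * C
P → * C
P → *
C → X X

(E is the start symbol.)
{ 'C' }

ε-productions: C → ε
So C is immediately nullable.
No further non-terminal can be added: every production for the remaining non-terminals contains a terminal or a non-nullable non-terminal.
Nullable = { 'C' }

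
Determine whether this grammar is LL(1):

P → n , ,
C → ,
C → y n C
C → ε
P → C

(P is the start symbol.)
Yes, the grammar is LL(1).

A grammar is LL(1) if for each non-terminal N with multiple productions, the predict sets of those productions are pairwise disjoint, where PREDICT(N → α) = (FIRST(α) \ {ε}) ∪ (FOLLOW(N) if α ⇒* ε).

Relevant sets:
  FIRST(C) = { ',', 'y', ε }
  FOLLOW(P) = { $ }
  FOLLOW(C) = { $ }

For P:
  PREDICT(P → n ',' ',') = { 'n' }
  PREDICT(P → C) = { $, ',', 'y' }
For C:
  PREDICT(C → ',') = { ',' }
  PREDICT(C → y n C) = { 'y' }
  PREDICT(C → ε) = { $ }

All predict sets are disjoint. The grammar IS LL(1).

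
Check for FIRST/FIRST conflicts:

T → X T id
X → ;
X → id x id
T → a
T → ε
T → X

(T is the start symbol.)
FIRST sets of the non-terminals at (or reachable through a nullable prefix from) the front of some alternative:
  FIRST(X) = { ';', 'id' }

Productions for T:
  T → X T id: FIRST = { ';', 'id' }
  T → a: FIRST = { 'a' }
  T → ε: FIRST = { ε }
  T → X: FIRST = { ';', 'id' }
Productions for X:
  X → ;: FIRST = { ';' }
  X → id x id: FIRST = { 'id' }

Conflict for T: T → X T id and T → X
  Overlap: { ';', 'id' }

Answer: Yes. T → X T id / T → X on { ';', 'id' }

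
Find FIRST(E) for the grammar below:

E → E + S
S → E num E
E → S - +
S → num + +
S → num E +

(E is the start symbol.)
{ 'num' }

FIRST sets of the other non-terminals involved (by the same procedure, iterated to a fixed point):
  FIRST(S) = { 'num' }

From E → E + S:
  - E is the symbol being defined: contributes nothing new
    E is not nullable, so stop
From E → S - +:
  - S is a non-terminal: add FIRST(S) \ {ε} = { 'num' }
    S is not nullable, so stop

Collecting: FIRST(E) = { 'num' }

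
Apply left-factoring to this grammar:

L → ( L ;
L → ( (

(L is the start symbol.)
Left-factoring transforms A → αβ₁ | αβ₂ into A → αA' and A' → β₁ | β₂
(α is the longest common prefix among the alternatives). Repeat until
no nonterminal has two alternatives with a common prefix.

Round 1: L has alternatives sharing prefix '('. Introduce L': L → ( L'
  Add: L' → L ;
  Add: L' → (

No remaining common prefixes — done.

Resulting grammar:
L → ( L'
L' → L ;
L' → (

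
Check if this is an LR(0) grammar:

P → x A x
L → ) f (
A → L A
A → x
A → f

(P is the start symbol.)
Yes, the grammar is LR(0)

A grammar is LR(0) if no state in the canonical LR(0) collection has:
  - both a shift item (dot before a terminal) and a complete item (shift-reduce conflict), or
  - two or more complete items (reduce-reduce conflict; the accept item [P' → P .] counts as a complete item here).

Augment with P' → P and build the canonical LR(0) collection (I0 = CLOSURE({[P' → . P]}), then GOTO on every symbol after a dot until no new states appear). It has 12 states:
  I0: { [P → . x A x], [P' → . P] }  — shift
  I1: { [P' → P .] }  — accept
  I2: { [A → . L A], [A → . f], [A → . x], [L → . ) f (], [P → x . A x] }  — shift
  I3: { [L → ) . f (] }  — shift
  I4: { [P → x A . x] }  — shift
  I5: { [A → . L A], [A → . f], [A → . x], [A → L . A], [L → . ) f (] }  — shift
  I6: { [A → f .] }  — reduce
  I7: { [A → x .] }  — reduce
  I8: { [A → L A .] }  — reduce
  I9: { [P → x A x .] }  — reduce
  I10: { [L → ) f . (] }  — shift
  I11: { [L → ) f ( .] }  — reduce

Every state is either a pure shift/goto state or contains exactly one complete item and nothing to shift — no conflicts. The grammar is LR(0).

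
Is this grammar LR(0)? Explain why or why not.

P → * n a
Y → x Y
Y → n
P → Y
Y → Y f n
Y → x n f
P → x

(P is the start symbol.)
Augment with P' → P and build the canonical LR(0) collection (I0 = CLOSURE({[P' → . P]}), then GOTO on every symbol after a dot until no new states appear). It has 14 states:
  I0: { [P → . * n a], [P → . Y], [P → . x], [P' → . P], [Y → . Y f n], [Y → . n], [Y → . x Y], [Y → . x n f] }  — shift
  I1: { [P → * . n a] }  — shift
  I2: { [P' → P .] }  — accept
  I3: { [P → Y .], [Y → Y . f n] }  — shift, reduce
  I4: { [Y → n .] }  — reduce
  I5: { [P → x .], [Y → . Y f n], [Y → . n], [Y → . x Y], [Y → . x n f], [Y → x . Y], [Y → x . n f] }  — shift, reduce
  I6: { [Y → Y . f n], [Y → x Y .] }  — shift, reduce
  I7: { [Y → n .], [Y → x n . f] }  — shift, reduce
  I8: { [Y → . Y f n], [Y → . n], [Y → . x Y], [Y → . x n f], [Y → x . Y], [Y → x . n f] }  — shift
  I9: { [Y → x n f .] }  — reduce
  I10: { [Y → Y f . n] }  — shift
  I11: { [Y → Y f n .] }  — reduce
  I12: { [P → * n . a] }  — shift
  I13: { [P → * n a .] }  — reduce

Conflict in state I3:
  Shift-reduce conflict between [P → Y .] and [Y → Y . f n]
So the grammar is NOT LR(0).

Answer: No. Shift-reduce conflict between [P → Y .] and [Y → Y . f n]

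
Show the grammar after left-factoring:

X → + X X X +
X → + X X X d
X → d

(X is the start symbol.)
Left-factoring transforms A → αβ₁ | αβ₂ into A → αA' and A' → β₁ | β₂
(α is the longest common prefix among the alternatives). Repeat until
no nonterminal has two alternatives with a common prefix.

Round 1: X has alternatives sharing prefix '+ X X X'. Introduce X': X → + X X X X'
  Add: X' → +
  Add: X' → d

No remaining common prefixes — done.

Resulting grammar:
X → + X X X X'
X' → +
X' → d
X → d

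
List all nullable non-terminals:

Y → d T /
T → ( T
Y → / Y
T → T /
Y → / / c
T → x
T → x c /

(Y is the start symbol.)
None

There are no ε-productions, so no non-terminal can derive ε.
No non-terminals are nullable.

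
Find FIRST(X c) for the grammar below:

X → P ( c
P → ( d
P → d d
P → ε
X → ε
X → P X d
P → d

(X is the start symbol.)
{ '(', 'c', 'd' }

FIRST sets of the non-terminals involved (from the grammar, by fixed-point iteration):
  FIRST(X) = { '(', 'd', ε }

To compute FIRST(X c), process the symbols left to right:
Symbol X is a non-terminal. Add FIRST(X) \ {ε} = { '(', 'd' }
X is nullable (ε ∈ FIRST(X)), continue to the next symbol.
Symbol c is a terminal. Add 'c' and stop.
FIRST(X c) = { '(', 'c', 'd' }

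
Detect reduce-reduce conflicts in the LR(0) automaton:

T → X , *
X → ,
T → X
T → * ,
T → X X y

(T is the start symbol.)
A reduce-reduce conflict occurs when an LR(0) state has two complete items [A → α .] and [B → β .] — both call for a reduction, and with no lookahead the parser cannot choose between them.

Augment with T' → T and build the canonical LR(0) collection (I0 = CLOSURE({[T' → . T]}), then GOTO on every symbol after a dot until no new states appear). It has 10 states:
  I0: { [T → . * ,], [T → . X , *], [T → . X X y], [T → . X], [T' → . T], [X → . ,] }  — shift
  I1: { [T → * . ,] }  — shift
  I2: { [X → , .] }  — reduce
  I3: { [T' → T .] }  — accept
  I4: { [T → X . , *], [T → X . X y], [T → X .], [X → . ,] }  — shift, reduce
  I5: { [T → X , . *], [X → , .] }  — shift, reduce
  I6: { [T → X X . y] }  — shift
  I7: { [T → X X y .] }  — reduce
  I8: { [T → X , * .] }  — reduce
  I9: { [T → * , .] }  — reduce

No state contains more than one complete item.

Answer: No reduce-reduce conflicts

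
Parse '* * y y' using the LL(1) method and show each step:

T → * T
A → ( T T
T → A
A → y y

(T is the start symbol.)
Stack is shown with the top on the left.

Stack  Input      Action
------------------------
T $    * * y y $  output T → * T
* T $  * * y y $  match '*'
T $    * y y $    output T → * T
* T $  * y y $    match '*'
T $    y y $      output T → A
A $    y y $      output A → y y
y y $  y y $      match 'y'
y $    y $        match 'y'
$      $          accept

The string is accepted.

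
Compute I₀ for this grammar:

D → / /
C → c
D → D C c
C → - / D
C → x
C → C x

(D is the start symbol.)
First, augment the grammar with D' → D
I₀ = CLOSURE({ [D' → . D] }):
  [D' → . D] has the dot before D: add [D → . / /], [D → . D C c]
No further items can be added.

I₀ = { [D → . / /], [D → . D C c], [D' → . D] }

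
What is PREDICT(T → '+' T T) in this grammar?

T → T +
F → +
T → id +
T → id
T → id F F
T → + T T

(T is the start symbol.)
PREDICT(T → '+' T T) = (FIRST(RHS) \ {ε}) ∪ (FOLLOW(T) if ε ∈ FIRST(RHS), i.e. RHS ⇒* ε)
FIRST('+' T T) = { '+' }
ε ∉ FIRST('+' T T), so FOLLOW(T) is not added.
PREDICT(T → '+' T T) = { '+' }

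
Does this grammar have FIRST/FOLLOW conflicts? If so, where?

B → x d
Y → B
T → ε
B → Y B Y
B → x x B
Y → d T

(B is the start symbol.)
No FIRST/FOLLOW conflicts.

Nullable non-terminals: T.
T has a nullable alternative but only one production, so nothing to check.

B, Y have no nullable alternative, so no FIRST/FOLLOW check is needed there.

No FIRST/FOLLOW conflicts found.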